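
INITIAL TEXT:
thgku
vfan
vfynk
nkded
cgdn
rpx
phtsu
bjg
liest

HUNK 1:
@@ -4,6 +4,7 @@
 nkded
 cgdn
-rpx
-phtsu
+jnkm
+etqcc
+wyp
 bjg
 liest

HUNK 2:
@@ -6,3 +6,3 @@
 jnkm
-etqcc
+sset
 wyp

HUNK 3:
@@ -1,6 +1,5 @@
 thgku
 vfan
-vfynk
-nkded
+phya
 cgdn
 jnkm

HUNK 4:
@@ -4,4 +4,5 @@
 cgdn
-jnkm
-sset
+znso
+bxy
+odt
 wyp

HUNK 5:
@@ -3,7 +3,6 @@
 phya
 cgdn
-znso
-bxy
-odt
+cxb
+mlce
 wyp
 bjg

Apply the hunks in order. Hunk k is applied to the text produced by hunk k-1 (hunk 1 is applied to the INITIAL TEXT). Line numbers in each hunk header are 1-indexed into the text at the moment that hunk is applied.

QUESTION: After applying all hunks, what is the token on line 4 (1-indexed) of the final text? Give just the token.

Answer: cgdn

Derivation:
Hunk 1: at line 4 remove [rpx,phtsu] add [jnkm,etqcc,wyp] -> 10 lines: thgku vfan vfynk nkded cgdn jnkm etqcc wyp bjg liest
Hunk 2: at line 6 remove [etqcc] add [sset] -> 10 lines: thgku vfan vfynk nkded cgdn jnkm sset wyp bjg liest
Hunk 3: at line 1 remove [vfynk,nkded] add [phya] -> 9 lines: thgku vfan phya cgdn jnkm sset wyp bjg liest
Hunk 4: at line 4 remove [jnkm,sset] add [znso,bxy,odt] -> 10 lines: thgku vfan phya cgdn znso bxy odt wyp bjg liest
Hunk 5: at line 3 remove [znso,bxy,odt] add [cxb,mlce] -> 9 lines: thgku vfan phya cgdn cxb mlce wyp bjg liest
Final line 4: cgdn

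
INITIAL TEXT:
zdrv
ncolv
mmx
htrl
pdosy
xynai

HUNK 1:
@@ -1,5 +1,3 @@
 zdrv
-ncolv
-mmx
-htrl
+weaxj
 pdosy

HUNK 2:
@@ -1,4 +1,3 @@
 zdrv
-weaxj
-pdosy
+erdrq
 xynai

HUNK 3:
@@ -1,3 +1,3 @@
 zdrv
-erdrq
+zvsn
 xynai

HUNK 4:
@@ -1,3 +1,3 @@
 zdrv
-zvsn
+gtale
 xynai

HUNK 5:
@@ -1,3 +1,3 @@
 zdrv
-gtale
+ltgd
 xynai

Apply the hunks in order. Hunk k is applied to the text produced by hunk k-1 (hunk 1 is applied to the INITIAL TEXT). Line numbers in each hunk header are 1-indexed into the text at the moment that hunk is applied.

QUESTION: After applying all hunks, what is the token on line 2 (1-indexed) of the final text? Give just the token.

Answer: ltgd

Derivation:
Hunk 1: at line 1 remove [ncolv,mmx,htrl] add [weaxj] -> 4 lines: zdrv weaxj pdosy xynai
Hunk 2: at line 1 remove [weaxj,pdosy] add [erdrq] -> 3 lines: zdrv erdrq xynai
Hunk 3: at line 1 remove [erdrq] add [zvsn] -> 3 lines: zdrv zvsn xynai
Hunk 4: at line 1 remove [zvsn] add [gtale] -> 3 lines: zdrv gtale xynai
Hunk 5: at line 1 remove [gtale] add [ltgd] -> 3 lines: zdrv ltgd xynai
Final line 2: ltgd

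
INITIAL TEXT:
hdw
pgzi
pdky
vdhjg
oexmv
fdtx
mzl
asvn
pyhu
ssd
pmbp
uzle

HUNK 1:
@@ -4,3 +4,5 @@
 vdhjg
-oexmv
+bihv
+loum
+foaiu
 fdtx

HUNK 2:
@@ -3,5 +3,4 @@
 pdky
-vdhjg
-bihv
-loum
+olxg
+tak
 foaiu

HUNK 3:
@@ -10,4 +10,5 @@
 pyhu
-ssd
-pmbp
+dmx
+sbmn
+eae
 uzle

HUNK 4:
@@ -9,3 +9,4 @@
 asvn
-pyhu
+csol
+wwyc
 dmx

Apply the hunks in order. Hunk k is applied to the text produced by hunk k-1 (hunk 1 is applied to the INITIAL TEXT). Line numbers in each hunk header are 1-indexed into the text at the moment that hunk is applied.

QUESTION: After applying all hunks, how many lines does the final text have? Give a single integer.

Answer: 15

Derivation:
Hunk 1: at line 4 remove [oexmv] add [bihv,loum,foaiu] -> 14 lines: hdw pgzi pdky vdhjg bihv loum foaiu fdtx mzl asvn pyhu ssd pmbp uzle
Hunk 2: at line 3 remove [vdhjg,bihv,loum] add [olxg,tak] -> 13 lines: hdw pgzi pdky olxg tak foaiu fdtx mzl asvn pyhu ssd pmbp uzle
Hunk 3: at line 10 remove [ssd,pmbp] add [dmx,sbmn,eae] -> 14 lines: hdw pgzi pdky olxg tak foaiu fdtx mzl asvn pyhu dmx sbmn eae uzle
Hunk 4: at line 9 remove [pyhu] add [csol,wwyc] -> 15 lines: hdw pgzi pdky olxg tak foaiu fdtx mzl asvn csol wwyc dmx sbmn eae uzle
Final line count: 15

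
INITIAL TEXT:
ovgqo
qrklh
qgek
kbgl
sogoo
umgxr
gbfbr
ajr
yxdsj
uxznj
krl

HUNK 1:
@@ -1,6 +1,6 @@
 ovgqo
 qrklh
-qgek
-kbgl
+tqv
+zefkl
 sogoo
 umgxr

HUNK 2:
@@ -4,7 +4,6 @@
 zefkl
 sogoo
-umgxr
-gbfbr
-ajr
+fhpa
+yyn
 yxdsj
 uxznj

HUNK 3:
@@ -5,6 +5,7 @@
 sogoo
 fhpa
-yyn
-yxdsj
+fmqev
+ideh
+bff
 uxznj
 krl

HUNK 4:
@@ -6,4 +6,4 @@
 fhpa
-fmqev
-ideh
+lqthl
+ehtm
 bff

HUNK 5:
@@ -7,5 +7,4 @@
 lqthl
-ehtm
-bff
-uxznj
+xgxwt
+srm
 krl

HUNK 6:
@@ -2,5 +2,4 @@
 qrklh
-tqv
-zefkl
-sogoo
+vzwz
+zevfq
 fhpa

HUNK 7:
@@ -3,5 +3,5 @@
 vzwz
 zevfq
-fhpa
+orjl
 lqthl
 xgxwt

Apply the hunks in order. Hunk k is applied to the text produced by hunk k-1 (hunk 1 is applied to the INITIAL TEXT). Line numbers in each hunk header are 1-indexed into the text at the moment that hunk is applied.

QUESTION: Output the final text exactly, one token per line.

Hunk 1: at line 1 remove [qgek,kbgl] add [tqv,zefkl] -> 11 lines: ovgqo qrklh tqv zefkl sogoo umgxr gbfbr ajr yxdsj uxznj krl
Hunk 2: at line 4 remove [umgxr,gbfbr,ajr] add [fhpa,yyn] -> 10 lines: ovgqo qrklh tqv zefkl sogoo fhpa yyn yxdsj uxznj krl
Hunk 3: at line 5 remove [yyn,yxdsj] add [fmqev,ideh,bff] -> 11 lines: ovgqo qrklh tqv zefkl sogoo fhpa fmqev ideh bff uxznj krl
Hunk 4: at line 6 remove [fmqev,ideh] add [lqthl,ehtm] -> 11 lines: ovgqo qrklh tqv zefkl sogoo fhpa lqthl ehtm bff uxznj krl
Hunk 5: at line 7 remove [ehtm,bff,uxznj] add [xgxwt,srm] -> 10 lines: ovgqo qrklh tqv zefkl sogoo fhpa lqthl xgxwt srm krl
Hunk 6: at line 2 remove [tqv,zefkl,sogoo] add [vzwz,zevfq] -> 9 lines: ovgqo qrklh vzwz zevfq fhpa lqthl xgxwt srm krl
Hunk 7: at line 3 remove [fhpa] add [orjl] -> 9 lines: ovgqo qrklh vzwz zevfq orjl lqthl xgxwt srm krl

Answer: ovgqo
qrklh
vzwz
zevfq
orjl
lqthl
xgxwt
srm
krl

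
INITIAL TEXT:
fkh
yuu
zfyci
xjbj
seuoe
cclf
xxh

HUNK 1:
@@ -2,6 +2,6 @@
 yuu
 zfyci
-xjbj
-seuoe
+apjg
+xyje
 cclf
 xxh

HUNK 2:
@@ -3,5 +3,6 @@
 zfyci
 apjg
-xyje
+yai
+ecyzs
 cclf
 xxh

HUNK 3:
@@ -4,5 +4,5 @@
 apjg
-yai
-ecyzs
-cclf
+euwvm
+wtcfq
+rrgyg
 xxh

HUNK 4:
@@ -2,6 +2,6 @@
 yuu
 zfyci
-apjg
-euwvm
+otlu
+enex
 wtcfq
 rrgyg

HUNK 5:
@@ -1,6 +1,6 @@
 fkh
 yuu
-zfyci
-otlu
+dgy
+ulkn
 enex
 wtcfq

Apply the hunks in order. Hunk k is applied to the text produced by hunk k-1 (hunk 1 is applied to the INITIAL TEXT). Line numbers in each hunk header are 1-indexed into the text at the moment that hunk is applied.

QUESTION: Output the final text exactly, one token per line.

Answer: fkh
yuu
dgy
ulkn
enex
wtcfq
rrgyg
xxh

Derivation:
Hunk 1: at line 2 remove [xjbj,seuoe] add [apjg,xyje] -> 7 lines: fkh yuu zfyci apjg xyje cclf xxh
Hunk 2: at line 3 remove [xyje] add [yai,ecyzs] -> 8 lines: fkh yuu zfyci apjg yai ecyzs cclf xxh
Hunk 3: at line 4 remove [yai,ecyzs,cclf] add [euwvm,wtcfq,rrgyg] -> 8 lines: fkh yuu zfyci apjg euwvm wtcfq rrgyg xxh
Hunk 4: at line 2 remove [apjg,euwvm] add [otlu,enex] -> 8 lines: fkh yuu zfyci otlu enex wtcfq rrgyg xxh
Hunk 5: at line 1 remove [zfyci,otlu] add [dgy,ulkn] -> 8 lines: fkh yuu dgy ulkn enex wtcfq rrgyg xxh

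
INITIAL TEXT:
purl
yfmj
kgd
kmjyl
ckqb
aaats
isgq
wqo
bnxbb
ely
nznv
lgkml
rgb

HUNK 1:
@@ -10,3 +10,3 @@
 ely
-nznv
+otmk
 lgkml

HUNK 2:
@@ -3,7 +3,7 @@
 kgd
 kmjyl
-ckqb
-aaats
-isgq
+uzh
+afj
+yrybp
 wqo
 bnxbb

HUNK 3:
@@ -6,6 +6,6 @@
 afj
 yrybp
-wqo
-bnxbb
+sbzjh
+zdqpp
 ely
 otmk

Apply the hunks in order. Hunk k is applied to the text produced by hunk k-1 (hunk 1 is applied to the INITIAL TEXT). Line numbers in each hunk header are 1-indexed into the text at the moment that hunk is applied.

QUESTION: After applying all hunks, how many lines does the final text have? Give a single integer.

Answer: 13

Derivation:
Hunk 1: at line 10 remove [nznv] add [otmk] -> 13 lines: purl yfmj kgd kmjyl ckqb aaats isgq wqo bnxbb ely otmk lgkml rgb
Hunk 2: at line 3 remove [ckqb,aaats,isgq] add [uzh,afj,yrybp] -> 13 lines: purl yfmj kgd kmjyl uzh afj yrybp wqo bnxbb ely otmk lgkml rgb
Hunk 3: at line 6 remove [wqo,bnxbb] add [sbzjh,zdqpp] -> 13 lines: purl yfmj kgd kmjyl uzh afj yrybp sbzjh zdqpp ely otmk lgkml rgb
Final line count: 13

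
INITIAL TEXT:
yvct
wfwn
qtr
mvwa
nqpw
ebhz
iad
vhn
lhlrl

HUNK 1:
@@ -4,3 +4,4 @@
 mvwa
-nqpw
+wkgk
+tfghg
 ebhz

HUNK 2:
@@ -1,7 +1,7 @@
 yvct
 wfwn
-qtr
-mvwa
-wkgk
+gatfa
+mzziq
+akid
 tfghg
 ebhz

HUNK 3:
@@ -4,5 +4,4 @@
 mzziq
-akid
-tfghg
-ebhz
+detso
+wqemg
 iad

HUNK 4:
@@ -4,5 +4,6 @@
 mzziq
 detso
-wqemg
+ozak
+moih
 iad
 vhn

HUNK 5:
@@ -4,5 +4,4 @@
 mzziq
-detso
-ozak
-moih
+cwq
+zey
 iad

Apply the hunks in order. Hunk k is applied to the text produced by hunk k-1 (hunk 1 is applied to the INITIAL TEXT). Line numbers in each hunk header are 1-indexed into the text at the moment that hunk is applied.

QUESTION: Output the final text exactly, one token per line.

Answer: yvct
wfwn
gatfa
mzziq
cwq
zey
iad
vhn
lhlrl

Derivation:
Hunk 1: at line 4 remove [nqpw] add [wkgk,tfghg] -> 10 lines: yvct wfwn qtr mvwa wkgk tfghg ebhz iad vhn lhlrl
Hunk 2: at line 1 remove [qtr,mvwa,wkgk] add [gatfa,mzziq,akid] -> 10 lines: yvct wfwn gatfa mzziq akid tfghg ebhz iad vhn lhlrl
Hunk 3: at line 4 remove [akid,tfghg,ebhz] add [detso,wqemg] -> 9 lines: yvct wfwn gatfa mzziq detso wqemg iad vhn lhlrl
Hunk 4: at line 4 remove [wqemg] add [ozak,moih] -> 10 lines: yvct wfwn gatfa mzziq detso ozak moih iad vhn lhlrl
Hunk 5: at line 4 remove [detso,ozak,moih] add [cwq,zey] -> 9 lines: yvct wfwn gatfa mzziq cwq zey iad vhn lhlrl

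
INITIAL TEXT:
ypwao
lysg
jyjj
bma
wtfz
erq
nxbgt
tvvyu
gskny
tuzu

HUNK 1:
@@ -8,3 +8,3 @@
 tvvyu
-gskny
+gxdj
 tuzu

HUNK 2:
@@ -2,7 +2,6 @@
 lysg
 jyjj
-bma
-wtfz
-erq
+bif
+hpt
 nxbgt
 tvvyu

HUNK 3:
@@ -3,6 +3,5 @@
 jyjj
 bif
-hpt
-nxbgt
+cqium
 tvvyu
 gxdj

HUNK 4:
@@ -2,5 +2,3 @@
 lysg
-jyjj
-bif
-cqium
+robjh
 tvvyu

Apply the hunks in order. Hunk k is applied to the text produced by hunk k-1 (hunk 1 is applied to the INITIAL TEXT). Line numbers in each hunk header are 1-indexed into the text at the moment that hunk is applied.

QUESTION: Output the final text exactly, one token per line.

Answer: ypwao
lysg
robjh
tvvyu
gxdj
tuzu

Derivation:
Hunk 1: at line 8 remove [gskny] add [gxdj] -> 10 lines: ypwao lysg jyjj bma wtfz erq nxbgt tvvyu gxdj tuzu
Hunk 2: at line 2 remove [bma,wtfz,erq] add [bif,hpt] -> 9 lines: ypwao lysg jyjj bif hpt nxbgt tvvyu gxdj tuzu
Hunk 3: at line 3 remove [hpt,nxbgt] add [cqium] -> 8 lines: ypwao lysg jyjj bif cqium tvvyu gxdj tuzu
Hunk 4: at line 2 remove [jyjj,bif,cqium] add [robjh] -> 6 lines: ypwao lysg robjh tvvyu gxdj tuzu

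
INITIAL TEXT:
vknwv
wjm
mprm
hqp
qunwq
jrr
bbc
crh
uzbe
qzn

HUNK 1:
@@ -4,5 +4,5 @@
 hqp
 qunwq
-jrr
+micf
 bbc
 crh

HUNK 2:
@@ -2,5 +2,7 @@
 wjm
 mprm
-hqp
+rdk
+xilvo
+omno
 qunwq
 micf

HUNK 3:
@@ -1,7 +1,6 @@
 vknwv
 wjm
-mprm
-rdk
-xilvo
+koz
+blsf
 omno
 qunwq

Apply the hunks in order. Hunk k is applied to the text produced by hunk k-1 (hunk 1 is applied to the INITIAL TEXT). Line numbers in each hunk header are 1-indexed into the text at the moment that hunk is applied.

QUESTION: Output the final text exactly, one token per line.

Answer: vknwv
wjm
koz
blsf
omno
qunwq
micf
bbc
crh
uzbe
qzn

Derivation:
Hunk 1: at line 4 remove [jrr] add [micf] -> 10 lines: vknwv wjm mprm hqp qunwq micf bbc crh uzbe qzn
Hunk 2: at line 2 remove [hqp] add [rdk,xilvo,omno] -> 12 lines: vknwv wjm mprm rdk xilvo omno qunwq micf bbc crh uzbe qzn
Hunk 3: at line 1 remove [mprm,rdk,xilvo] add [koz,blsf] -> 11 lines: vknwv wjm koz blsf omno qunwq micf bbc crh uzbe qzn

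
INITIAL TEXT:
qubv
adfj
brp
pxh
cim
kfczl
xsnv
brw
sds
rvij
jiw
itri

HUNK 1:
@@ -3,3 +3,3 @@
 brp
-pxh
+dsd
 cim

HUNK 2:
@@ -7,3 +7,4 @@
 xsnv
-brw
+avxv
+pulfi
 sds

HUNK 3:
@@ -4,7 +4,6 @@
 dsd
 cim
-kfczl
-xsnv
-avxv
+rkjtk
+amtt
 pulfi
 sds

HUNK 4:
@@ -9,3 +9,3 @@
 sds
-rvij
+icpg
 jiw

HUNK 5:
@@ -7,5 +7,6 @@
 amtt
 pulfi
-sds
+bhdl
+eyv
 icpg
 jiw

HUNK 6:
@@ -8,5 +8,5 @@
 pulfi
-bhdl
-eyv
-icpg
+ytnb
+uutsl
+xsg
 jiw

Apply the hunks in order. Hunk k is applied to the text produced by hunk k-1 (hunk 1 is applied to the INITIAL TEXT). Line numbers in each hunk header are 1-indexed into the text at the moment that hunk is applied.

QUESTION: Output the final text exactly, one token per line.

Hunk 1: at line 3 remove [pxh] add [dsd] -> 12 lines: qubv adfj brp dsd cim kfczl xsnv brw sds rvij jiw itri
Hunk 2: at line 7 remove [brw] add [avxv,pulfi] -> 13 lines: qubv adfj brp dsd cim kfczl xsnv avxv pulfi sds rvij jiw itri
Hunk 3: at line 4 remove [kfczl,xsnv,avxv] add [rkjtk,amtt] -> 12 lines: qubv adfj brp dsd cim rkjtk amtt pulfi sds rvij jiw itri
Hunk 4: at line 9 remove [rvij] add [icpg] -> 12 lines: qubv adfj brp dsd cim rkjtk amtt pulfi sds icpg jiw itri
Hunk 5: at line 7 remove [sds] add [bhdl,eyv] -> 13 lines: qubv adfj brp dsd cim rkjtk amtt pulfi bhdl eyv icpg jiw itri
Hunk 6: at line 8 remove [bhdl,eyv,icpg] add [ytnb,uutsl,xsg] -> 13 lines: qubv adfj brp dsd cim rkjtk amtt pulfi ytnb uutsl xsg jiw itri

Answer: qubv
adfj
brp
dsd
cim
rkjtk
amtt
pulfi
ytnb
uutsl
xsg
jiw
itri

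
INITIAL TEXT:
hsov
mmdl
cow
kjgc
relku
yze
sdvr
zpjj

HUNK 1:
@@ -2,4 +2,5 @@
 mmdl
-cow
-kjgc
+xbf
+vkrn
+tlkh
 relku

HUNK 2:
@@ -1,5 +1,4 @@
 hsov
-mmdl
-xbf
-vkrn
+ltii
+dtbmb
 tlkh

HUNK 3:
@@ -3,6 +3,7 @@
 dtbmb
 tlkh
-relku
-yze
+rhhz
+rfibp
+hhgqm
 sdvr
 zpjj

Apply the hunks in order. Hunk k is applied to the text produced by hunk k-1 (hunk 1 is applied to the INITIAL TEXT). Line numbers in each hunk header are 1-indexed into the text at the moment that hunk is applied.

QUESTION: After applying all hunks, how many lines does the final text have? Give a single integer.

Answer: 9

Derivation:
Hunk 1: at line 2 remove [cow,kjgc] add [xbf,vkrn,tlkh] -> 9 lines: hsov mmdl xbf vkrn tlkh relku yze sdvr zpjj
Hunk 2: at line 1 remove [mmdl,xbf,vkrn] add [ltii,dtbmb] -> 8 lines: hsov ltii dtbmb tlkh relku yze sdvr zpjj
Hunk 3: at line 3 remove [relku,yze] add [rhhz,rfibp,hhgqm] -> 9 lines: hsov ltii dtbmb tlkh rhhz rfibp hhgqm sdvr zpjj
Final line count: 9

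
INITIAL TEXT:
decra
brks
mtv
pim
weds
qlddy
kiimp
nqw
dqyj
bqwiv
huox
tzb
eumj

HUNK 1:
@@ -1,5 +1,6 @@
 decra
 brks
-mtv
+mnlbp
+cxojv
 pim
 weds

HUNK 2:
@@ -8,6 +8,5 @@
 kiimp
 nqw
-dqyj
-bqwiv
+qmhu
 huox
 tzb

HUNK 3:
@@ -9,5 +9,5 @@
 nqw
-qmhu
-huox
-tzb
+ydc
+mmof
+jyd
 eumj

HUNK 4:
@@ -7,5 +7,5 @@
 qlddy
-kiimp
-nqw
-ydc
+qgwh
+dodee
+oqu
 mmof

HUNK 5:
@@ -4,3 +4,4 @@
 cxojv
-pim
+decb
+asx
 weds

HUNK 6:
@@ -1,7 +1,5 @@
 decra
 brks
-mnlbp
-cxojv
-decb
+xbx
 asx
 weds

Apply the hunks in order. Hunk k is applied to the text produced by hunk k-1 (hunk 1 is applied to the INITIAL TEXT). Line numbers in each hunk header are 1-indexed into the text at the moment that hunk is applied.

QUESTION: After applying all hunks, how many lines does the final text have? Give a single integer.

Answer: 12

Derivation:
Hunk 1: at line 1 remove [mtv] add [mnlbp,cxojv] -> 14 lines: decra brks mnlbp cxojv pim weds qlddy kiimp nqw dqyj bqwiv huox tzb eumj
Hunk 2: at line 8 remove [dqyj,bqwiv] add [qmhu] -> 13 lines: decra brks mnlbp cxojv pim weds qlddy kiimp nqw qmhu huox tzb eumj
Hunk 3: at line 9 remove [qmhu,huox,tzb] add [ydc,mmof,jyd] -> 13 lines: decra brks mnlbp cxojv pim weds qlddy kiimp nqw ydc mmof jyd eumj
Hunk 4: at line 7 remove [kiimp,nqw,ydc] add [qgwh,dodee,oqu] -> 13 lines: decra brks mnlbp cxojv pim weds qlddy qgwh dodee oqu mmof jyd eumj
Hunk 5: at line 4 remove [pim] add [decb,asx] -> 14 lines: decra brks mnlbp cxojv decb asx weds qlddy qgwh dodee oqu mmof jyd eumj
Hunk 6: at line 1 remove [mnlbp,cxojv,decb] add [xbx] -> 12 lines: decra brks xbx asx weds qlddy qgwh dodee oqu mmof jyd eumj
Final line count: 12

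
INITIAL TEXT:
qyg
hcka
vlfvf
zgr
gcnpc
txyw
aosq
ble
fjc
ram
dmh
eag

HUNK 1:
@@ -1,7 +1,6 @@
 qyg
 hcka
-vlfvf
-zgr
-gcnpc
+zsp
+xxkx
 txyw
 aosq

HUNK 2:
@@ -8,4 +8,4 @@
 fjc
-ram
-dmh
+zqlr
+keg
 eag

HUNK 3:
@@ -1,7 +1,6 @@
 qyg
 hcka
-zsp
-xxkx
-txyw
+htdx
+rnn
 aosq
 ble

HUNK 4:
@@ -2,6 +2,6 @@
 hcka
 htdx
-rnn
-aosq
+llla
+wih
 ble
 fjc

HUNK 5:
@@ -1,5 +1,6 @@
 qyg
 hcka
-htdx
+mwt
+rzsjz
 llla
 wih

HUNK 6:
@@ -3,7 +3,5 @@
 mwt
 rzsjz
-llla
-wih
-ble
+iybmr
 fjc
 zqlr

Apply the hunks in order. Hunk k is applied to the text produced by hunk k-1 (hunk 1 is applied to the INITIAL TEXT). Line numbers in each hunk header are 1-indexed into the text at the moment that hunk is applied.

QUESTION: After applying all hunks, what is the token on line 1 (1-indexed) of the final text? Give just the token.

Answer: qyg

Derivation:
Hunk 1: at line 1 remove [vlfvf,zgr,gcnpc] add [zsp,xxkx] -> 11 lines: qyg hcka zsp xxkx txyw aosq ble fjc ram dmh eag
Hunk 2: at line 8 remove [ram,dmh] add [zqlr,keg] -> 11 lines: qyg hcka zsp xxkx txyw aosq ble fjc zqlr keg eag
Hunk 3: at line 1 remove [zsp,xxkx,txyw] add [htdx,rnn] -> 10 lines: qyg hcka htdx rnn aosq ble fjc zqlr keg eag
Hunk 4: at line 2 remove [rnn,aosq] add [llla,wih] -> 10 lines: qyg hcka htdx llla wih ble fjc zqlr keg eag
Hunk 5: at line 1 remove [htdx] add [mwt,rzsjz] -> 11 lines: qyg hcka mwt rzsjz llla wih ble fjc zqlr keg eag
Hunk 6: at line 3 remove [llla,wih,ble] add [iybmr] -> 9 lines: qyg hcka mwt rzsjz iybmr fjc zqlr keg eag
Final line 1: qyg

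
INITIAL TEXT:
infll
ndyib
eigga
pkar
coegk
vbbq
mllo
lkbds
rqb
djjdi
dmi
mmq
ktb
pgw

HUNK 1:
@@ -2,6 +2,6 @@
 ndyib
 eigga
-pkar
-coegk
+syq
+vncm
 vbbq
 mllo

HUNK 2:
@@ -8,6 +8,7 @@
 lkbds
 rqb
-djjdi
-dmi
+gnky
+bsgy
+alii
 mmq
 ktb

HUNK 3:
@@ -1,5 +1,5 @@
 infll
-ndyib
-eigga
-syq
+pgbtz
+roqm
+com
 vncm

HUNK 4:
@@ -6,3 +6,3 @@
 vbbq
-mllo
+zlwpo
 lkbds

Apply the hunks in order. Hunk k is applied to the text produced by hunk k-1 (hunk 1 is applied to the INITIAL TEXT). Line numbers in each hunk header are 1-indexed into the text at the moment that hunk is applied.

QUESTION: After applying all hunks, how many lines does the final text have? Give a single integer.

Answer: 15

Derivation:
Hunk 1: at line 2 remove [pkar,coegk] add [syq,vncm] -> 14 lines: infll ndyib eigga syq vncm vbbq mllo lkbds rqb djjdi dmi mmq ktb pgw
Hunk 2: at line 8 remove [djjdi,dmi] add [gnky,bsgy,alii] -> 15 lines: infll ndyib eigga syq vncm vbbq mllo lkbds rqb gnky bsgy alii mmq ktb pgw
Hunk 3: at line 1 remove [ndyib,eigga,syq] add [pgbtz,roqm,com] -> 15 lines: infll pgbtz roqm com vncm vbbq mllo lkbds rqb gnky bsgy alii mmq ktb pgw
Hunk 4: at line 6 remove [mllo] add [zlwpo] -> 15 lines: infll pgbtz roqm com vncm vbbq zlwpo lkbds rqb gnky bsgy alii mmq ktb pgw
Final line count: 15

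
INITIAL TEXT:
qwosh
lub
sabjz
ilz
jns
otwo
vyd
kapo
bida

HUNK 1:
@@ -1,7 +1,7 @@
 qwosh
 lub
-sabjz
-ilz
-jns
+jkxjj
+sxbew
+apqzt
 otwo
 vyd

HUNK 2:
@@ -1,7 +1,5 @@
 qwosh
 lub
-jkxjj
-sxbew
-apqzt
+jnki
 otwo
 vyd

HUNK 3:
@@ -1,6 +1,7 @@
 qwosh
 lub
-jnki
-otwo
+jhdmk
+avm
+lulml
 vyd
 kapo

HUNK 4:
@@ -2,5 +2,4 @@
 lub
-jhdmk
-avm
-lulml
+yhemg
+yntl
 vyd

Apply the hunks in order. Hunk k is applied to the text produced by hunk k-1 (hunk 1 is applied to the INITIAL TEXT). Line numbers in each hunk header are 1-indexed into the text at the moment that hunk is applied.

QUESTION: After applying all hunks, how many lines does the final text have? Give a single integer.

Hunk 1: at line 1 remove [sabjz,ilz,jns] add [jkxjj,sxbew,apqzt] -> 9 lines: qwosh lub jkxjj sxbew apqzt otwo vyd kapo bida
Hunk 2: at line 1 remove [jkxjj,sxbew,apqzt] add [jnki] -> 7 lines: qwosh lub jnki otwo vyd kapo bida
Hunk 3: at line 1 remove [jnki,otwo] add [jhdmk,avm,lulml] -> 8 lines: qwosh lub jhdmk avm lulml vyd kapo bida
Hunk 4: at line 2 remove [jhdmk,avm,lulml] add [yhemg,yntl] -> 7 lines: qwosh lub yhemg yntl vyd kapo bida
Final line count: 7

Answer: 7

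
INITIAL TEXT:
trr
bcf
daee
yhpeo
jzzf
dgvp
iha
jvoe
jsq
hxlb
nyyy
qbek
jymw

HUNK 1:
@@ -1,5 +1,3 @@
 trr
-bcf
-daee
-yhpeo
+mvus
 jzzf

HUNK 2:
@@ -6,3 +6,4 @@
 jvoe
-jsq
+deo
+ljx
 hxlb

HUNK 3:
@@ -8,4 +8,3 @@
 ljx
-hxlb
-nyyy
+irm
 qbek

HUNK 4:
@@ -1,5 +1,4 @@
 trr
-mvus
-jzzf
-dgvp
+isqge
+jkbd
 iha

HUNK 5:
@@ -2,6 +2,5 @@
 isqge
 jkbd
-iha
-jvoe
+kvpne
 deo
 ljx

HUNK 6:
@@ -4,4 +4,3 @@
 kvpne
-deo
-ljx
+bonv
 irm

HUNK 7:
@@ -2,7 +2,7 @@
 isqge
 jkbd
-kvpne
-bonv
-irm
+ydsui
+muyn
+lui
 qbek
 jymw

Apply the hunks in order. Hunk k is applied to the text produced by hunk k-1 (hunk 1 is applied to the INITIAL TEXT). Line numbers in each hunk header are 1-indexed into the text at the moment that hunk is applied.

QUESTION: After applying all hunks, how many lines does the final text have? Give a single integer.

Hunk 1: at line 1 remove [bcf,daee,yhpeo] add [mvus] -> 11 lines: trr mvus jzzf dgvp iha jvoe jsq hxlb nyyy qbek jymw
Hunk 2: at line 6 remove [jsq] add [deo,ljx] -> 12 lines: trr mvus jzzf dgvp iha jvoe deo ljx hxlb nyyy qbek jymw
Hunk 3: at line 8 remove [hxlb,nyyy] add [irm] -> 11 lines: trr mvus jzzf dgvp iha jvoe deo ljx irm qbek jymw
Hunk 4: at line 1 remove [mvus,jzzf,dgvp] add [isqge,jkbd] -> 10 lines: trr isqge jkbd iha jvoe deo ljx irm qbek jymw
Hunk 5: at line 2 remove [iha,jvoe] add [kvpne] -> 9 lines: trr isqge jkbd kvpne deo ljx irm qbek jymw
Hunk 6: at line 4 remove [deo,ljx] add [bonv] -> 8 lines: trr isqge jkbd kvpne bonv irm qbek jymw
Hunk 7: at line 2 remove [kvpne,bonv,irm] add [ydsui,muyn,lui] -> 8 lines: trr isqge jkbd ydsui muyn lui qbek jymw
Final line count: 8

Answer: 8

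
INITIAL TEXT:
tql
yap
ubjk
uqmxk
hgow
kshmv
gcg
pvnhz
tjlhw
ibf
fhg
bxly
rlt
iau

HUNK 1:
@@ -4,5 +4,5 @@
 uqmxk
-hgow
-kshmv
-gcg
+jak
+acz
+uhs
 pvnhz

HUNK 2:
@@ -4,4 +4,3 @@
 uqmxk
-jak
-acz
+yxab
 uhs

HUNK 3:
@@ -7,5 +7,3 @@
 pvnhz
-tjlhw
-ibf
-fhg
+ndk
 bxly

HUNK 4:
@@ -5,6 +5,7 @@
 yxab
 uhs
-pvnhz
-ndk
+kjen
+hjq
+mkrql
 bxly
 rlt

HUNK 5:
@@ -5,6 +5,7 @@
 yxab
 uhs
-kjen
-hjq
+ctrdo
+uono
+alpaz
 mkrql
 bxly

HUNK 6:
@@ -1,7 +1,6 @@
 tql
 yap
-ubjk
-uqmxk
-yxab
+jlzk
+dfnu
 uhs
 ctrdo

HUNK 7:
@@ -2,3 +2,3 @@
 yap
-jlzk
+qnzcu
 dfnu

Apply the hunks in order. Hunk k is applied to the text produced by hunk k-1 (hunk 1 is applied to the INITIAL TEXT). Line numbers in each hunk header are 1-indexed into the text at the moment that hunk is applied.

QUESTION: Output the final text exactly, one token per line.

Hunk 1: at line 4 remove [hgow,kshmv,gcg] add [jak,acz,uhs] -> 14 lines: tql yap ubjk uqmxk jak acz uhs pvnhz tjlhw ibf fhg bxly rlt iau
Hunk 2: at line 4 remove [jak,acz] add [yxab] -> 13 lines: tql yap ubjk uqmxk yxab uhs pvnhz tjlhw ibf fhg bxly rlt iau
Hunk 3: at line 7 remove [tjlhw,ibf,fhg] add [ndk] -> 11 lines: tql yap ubjk uqmxk yxab uhs pvnhz ndk bxly rlt iau
Hunk 4: at line 5 remove [pvnhz,ndk] add [kjen,hjq,mkrql] -> 12 lines: tql yap ubjk uqmxk yxab uhs kjen hjq mkrql bxly rlt iau
Hunk 5: at line 5 remove [kjen,hjq] add [ctrdo,uono,alpaz] -> 13 lines: tql yap ubjk uqmxk yxab uhs ctrdo uono alpaz mkrql bxly rlt iau
Hunk 6: at line 1 remove [ubjk,uqmxk,yxab] add [jlzk,dfnu] -> 12 lines: tql yap jlzk dfnu uhs ctrdo uono alpaz mkrql bxly rlt iau
Hunk 7: at line 2 remove [jlzk] add [qnzcu] -> 12 lines: tql yap qnzcu dfnu uhs ctrdo uono alpaz mkrql bxly rlt iau

Answer: tql
yap
qnzcu
dfnu
uhs
ctrdo
uono
alpaz
mkrql
bxly
rlt
iau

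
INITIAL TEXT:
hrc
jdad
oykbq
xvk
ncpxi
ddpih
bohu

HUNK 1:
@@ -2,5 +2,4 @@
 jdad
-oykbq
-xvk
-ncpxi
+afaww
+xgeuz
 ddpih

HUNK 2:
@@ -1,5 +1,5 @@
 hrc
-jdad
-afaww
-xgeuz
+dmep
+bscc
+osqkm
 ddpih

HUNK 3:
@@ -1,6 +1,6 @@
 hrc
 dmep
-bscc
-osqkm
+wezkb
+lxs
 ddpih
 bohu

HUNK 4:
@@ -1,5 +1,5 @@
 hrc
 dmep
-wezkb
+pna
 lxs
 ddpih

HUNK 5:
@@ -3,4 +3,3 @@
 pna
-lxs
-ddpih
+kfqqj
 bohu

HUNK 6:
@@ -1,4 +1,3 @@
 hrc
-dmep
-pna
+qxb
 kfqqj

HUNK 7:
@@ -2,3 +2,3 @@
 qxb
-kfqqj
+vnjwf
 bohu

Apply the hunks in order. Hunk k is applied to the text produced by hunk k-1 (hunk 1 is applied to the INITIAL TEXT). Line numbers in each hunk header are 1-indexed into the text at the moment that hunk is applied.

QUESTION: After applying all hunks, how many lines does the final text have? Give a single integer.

Answer: 4

Derivation:
Hunk 1: at line 2 remove [oykbq,xvk,ncpxi] add [afaww,xgeuz] -> 6 lines: hrc jdad afaww xgeuz ddpih bohu
Hunk 2: at line 1 remove [jdad,afaww,xgeuz] add [dmep,bscc,osqkm] -> 6 lines: hrc dmep bscc osqkm ddpih bohu
Hunk 3: at line 1 remove [bscc,osqkm] add [wezkb,lxs] -> 6 lines: hrc dmep wezkb lxs ddpih bohu
Hunk 4: at line 1 remove [wezkb] add [pna] -> 6 lines: hrc dmep pna lxs ddpih bohu
Hunk 5: at line 3 remove [lxs,ddpih] add [kfqqj] -> 5 lines: hrc dmep pna kfqqj bohu
Hunk 6: at line 1 remove [dmep,pna] add [qxb] -> 4 lines: hrc qxb kfqqj bohu
Hunk 7: at line 2 remove [kfqqj] add [vnjwf] -> 4 lines: hrc qxb vnjwf bohu
Final line count: 4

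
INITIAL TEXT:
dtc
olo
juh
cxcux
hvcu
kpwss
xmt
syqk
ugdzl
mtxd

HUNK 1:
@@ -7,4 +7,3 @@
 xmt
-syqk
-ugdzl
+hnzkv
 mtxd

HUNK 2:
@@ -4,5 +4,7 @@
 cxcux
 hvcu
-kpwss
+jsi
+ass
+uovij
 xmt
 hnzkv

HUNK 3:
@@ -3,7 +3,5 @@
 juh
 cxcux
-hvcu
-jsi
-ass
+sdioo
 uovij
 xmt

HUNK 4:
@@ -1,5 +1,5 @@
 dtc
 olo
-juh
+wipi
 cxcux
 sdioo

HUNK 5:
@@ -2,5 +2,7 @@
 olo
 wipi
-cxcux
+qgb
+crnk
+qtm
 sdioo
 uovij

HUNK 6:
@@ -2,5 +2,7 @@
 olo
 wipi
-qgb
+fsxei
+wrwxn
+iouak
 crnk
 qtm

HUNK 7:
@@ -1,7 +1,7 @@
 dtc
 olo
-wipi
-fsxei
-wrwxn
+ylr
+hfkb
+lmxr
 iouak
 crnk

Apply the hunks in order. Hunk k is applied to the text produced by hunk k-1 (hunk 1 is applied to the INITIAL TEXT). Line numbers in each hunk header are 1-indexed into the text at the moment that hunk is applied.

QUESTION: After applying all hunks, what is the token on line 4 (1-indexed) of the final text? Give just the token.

Answer: hfkb

Derivation:
Hunk 1: at line 7 remove [syqk,ugdzl] add [hnzkv] -> 9 lines: dtc olo juh cxcux hvcu kpwss xmt hnzkv mtxd
Hunk 2: at line 4 remove [kpwss] add [jsi,ass,uovij] -> 11 lines: dtc olo juh cxcux hvcu jsi ass uovij xmt hnzkv mtxd
Hunk 3: at line 3 remove [hvcu,jsi,ass] add [sdioo] -> 9 lines: dtc olo juh cxcux sdioo uovij xmt hnzkv mtxd
Hunk 4: at line 1 remove [juh] add [wipi] -> 9 lines: dtc olo wipi cxcux sdioo uovij xmt hnzkv mtxd
Hunk 5: at line 2 remove [cxcux] add [qgb,crnk,qtm] -> 11 lines: dtc olo wipi qgb crnk qtm sdioo uovij xmt hnzkv mtxd
Hunk 6: at line 2 remove [qgb] add [fsxei,wrwxn,iouak] -> 13 lines: dtc olo wipi fsxei wrwxn iouak crnk qtm sdioo uovij xmt hnzkv mtxd
Hunk 7: at line 1 remove [wipi,fsxei,wrwxn] add [ylr,hfkb,lmxr] -> 13 lines: dtc olo ylr hfkb lmxr iouak crnk qtm sdioo uovij xmt hnzkv mtxd
Final line 4: hfkb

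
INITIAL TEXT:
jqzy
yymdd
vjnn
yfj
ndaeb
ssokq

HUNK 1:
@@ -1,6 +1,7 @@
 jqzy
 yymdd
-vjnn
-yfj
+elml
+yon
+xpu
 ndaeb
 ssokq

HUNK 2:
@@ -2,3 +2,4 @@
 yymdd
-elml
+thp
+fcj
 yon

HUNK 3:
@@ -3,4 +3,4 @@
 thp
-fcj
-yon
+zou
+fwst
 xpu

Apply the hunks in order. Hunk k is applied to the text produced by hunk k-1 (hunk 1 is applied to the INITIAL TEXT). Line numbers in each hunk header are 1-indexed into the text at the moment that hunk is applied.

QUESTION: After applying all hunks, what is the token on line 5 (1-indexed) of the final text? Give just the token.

Hunk 1: at line 1 remove [vjnn,yfj] add [elml,yon,xpu] -> 7 lines: jqzy yymdd elml yon xpu ndaeb ssokq
Hunk 2: at line 2 remove [elml] add [thp,fcj] -> 8 lines: jqzy yymdd thp fcj yon xpu ndaeb ssokq
Hunk 3: at line 3 remove [fcj,yon] add [zou,fwst] -> 8 lines: jqzy yymdd thp zou fwst xpu ndaeb ssokq
Final line 5: fwst

Answer: fwst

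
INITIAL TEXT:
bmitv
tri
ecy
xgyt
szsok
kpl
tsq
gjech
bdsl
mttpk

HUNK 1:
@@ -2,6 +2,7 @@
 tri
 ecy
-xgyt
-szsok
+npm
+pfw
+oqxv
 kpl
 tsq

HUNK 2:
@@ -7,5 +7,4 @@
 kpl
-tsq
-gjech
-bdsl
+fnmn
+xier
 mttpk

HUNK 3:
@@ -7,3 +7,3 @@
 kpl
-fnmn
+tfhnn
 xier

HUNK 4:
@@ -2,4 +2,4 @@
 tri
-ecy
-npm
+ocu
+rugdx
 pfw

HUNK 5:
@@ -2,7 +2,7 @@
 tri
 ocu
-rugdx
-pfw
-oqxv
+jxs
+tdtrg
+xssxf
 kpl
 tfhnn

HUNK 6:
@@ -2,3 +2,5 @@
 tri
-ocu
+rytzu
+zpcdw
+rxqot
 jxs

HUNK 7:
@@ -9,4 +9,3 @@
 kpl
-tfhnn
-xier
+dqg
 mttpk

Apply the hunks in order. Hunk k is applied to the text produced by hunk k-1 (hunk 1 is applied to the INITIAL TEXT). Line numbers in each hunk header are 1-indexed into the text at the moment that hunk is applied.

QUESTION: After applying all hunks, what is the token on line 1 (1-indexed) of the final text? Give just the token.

Hunk 1: at line 2 remove [xgyt,szsok] add [npm,pfw,oqxv] -> 11 lines: bmitv tri ecy npm pfw oqxv kpl tsq gjech bdsl mttpk
Hunk 2: at line 7 remove [tsq,gjech,bdsl] add [fnmn,xier] -> 10 lines: bmitv tri ecy npm pfw oqxv kpl fnmn xier mttpk
Hunk 3: at line 7 remove [fnmn] add [tfhnn] -> 10 lines: bmitv tri ecy npm pfw oqxv kpl tfhnn xier mttpk
Hunk 4: at line 2 remove [ecy,npm] add [ocu,rugdx] -> 10 lines: bmitv tri ocu rugdx pfw oqxv kpl tfhnn xier mttpk
Hunk 5: at line 2 remove [rugdx,pfw,oqxv] add [jxs,tdtrg,xssxf] -> 10 lines: bmitv tri ocu jxs tdtrg xssxf kpl tfhnn xier mttpk
Hunk 6: at line 2 remove [ocu] add [rytzu,zpcdw,rxqot] -> 12 lines: bmitv tri rytzu zpcdw rxqot jxs tdtrg xssxf kpl tfhnn xier mttpk
Hunk 7: at line 9 remove [tfhnn,xier] add [dqg] -> 11 lines: bmitv tri rytzu zpcdw rxqot jxs tdtrg xssxf kpl dqg mttpk
Final line 1: bmitv

Answer: bmitv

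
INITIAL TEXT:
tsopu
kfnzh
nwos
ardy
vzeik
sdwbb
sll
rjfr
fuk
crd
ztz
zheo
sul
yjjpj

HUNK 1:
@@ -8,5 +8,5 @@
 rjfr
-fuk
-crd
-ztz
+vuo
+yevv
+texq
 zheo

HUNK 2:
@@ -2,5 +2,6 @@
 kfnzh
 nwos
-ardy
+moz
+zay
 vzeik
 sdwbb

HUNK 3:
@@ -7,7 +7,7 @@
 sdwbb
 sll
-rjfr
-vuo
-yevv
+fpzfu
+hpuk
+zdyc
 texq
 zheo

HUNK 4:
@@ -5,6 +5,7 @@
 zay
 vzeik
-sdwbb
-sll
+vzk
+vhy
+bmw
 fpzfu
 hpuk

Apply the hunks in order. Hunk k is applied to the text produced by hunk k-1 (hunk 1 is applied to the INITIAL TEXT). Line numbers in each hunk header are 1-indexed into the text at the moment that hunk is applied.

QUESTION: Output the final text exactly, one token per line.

Answer: tsopu
kfnzh
nwos
moz
zay
vzeik
vzk
vhy
bmw
fpzfu
hpuk
zdyc
texq
zheo
sul
yjjpj

Derivation:
Hunk 1: at line 8 remove [fuk,crd,ztz] add [vuo,yevv,texq] -> 14 lines: tsopu kfnzh nwos ardy vzeik sdwbb sll rjfr vuo yevv texq zheo sul yjjpj
Hunk 2: at line 2 remove [ardy] add [moz,zay] -> 15 lines: tsopu kfnzh nwos moz zay vzeik sdwbb sll rjfr vuo yevv texq zheo sul yjjpj
Hunk 3: at line 7 remove [rjfr,vuo,yevv] add [fpzfu,hpuk,zdyc] -> 15 lines: tsopu kfnzh nwos moz zay vzeik sdwbb sll fpzfu hpuk zdyc texq zheo sul yjjpj
Hunk 4: at line 5 remove [sdwbb,sll] add [vzk,vhy,bmw] -> 16 lines: tsopu kfnzh nwos moz zay vzeik vzk vhy bmw fpzfu hpuk zdyc texq zheo sul yjjpj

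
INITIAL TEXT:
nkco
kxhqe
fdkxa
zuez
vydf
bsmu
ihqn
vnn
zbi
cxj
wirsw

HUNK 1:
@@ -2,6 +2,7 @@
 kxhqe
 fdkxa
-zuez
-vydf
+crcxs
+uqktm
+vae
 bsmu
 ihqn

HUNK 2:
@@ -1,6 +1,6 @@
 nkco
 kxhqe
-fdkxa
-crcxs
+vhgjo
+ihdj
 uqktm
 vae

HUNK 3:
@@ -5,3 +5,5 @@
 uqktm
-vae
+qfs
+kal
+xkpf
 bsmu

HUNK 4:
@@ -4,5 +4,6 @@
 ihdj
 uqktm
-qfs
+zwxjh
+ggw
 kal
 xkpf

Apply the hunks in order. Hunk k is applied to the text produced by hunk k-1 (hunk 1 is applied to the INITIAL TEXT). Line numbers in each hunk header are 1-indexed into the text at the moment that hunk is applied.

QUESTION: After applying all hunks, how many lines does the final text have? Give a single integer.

Hunk 1: at line 2 remove [zuez,vydf] add [crcxs,uqktm,vae] -> 12 lines: nkco kxhqe fdkxa crcxs uqktm vae bsmu ihqn vnn zbi cxj wirsw
Hunk 2: at line 1 remove [fdkxa,crcxs] add [vhgjo,ihdj] -> 12 lines: nkco kxhqe vhgjo ihdj uqktm vae bsmu ihqn vnn zbi cxj wirsw
Hunk 3: at line 5 remove [vae] add [qfs,kal,xkpf] -> 14 lines: nkco kxhqe vhgjo ihdj uqktm qfs kal xkpf bsmu ihqn vnn zbi cxj wirsw
Hunk 4: at line 4 remove [qfs] add [zwxjh,ggw] -> 15 lines: nkco kxhqe vhgjo ihdj uqktm zwxjh ggw kal xkpf bsmu ihqn vnn zbi cxj wirsw
Final line count: 15

Answer: 15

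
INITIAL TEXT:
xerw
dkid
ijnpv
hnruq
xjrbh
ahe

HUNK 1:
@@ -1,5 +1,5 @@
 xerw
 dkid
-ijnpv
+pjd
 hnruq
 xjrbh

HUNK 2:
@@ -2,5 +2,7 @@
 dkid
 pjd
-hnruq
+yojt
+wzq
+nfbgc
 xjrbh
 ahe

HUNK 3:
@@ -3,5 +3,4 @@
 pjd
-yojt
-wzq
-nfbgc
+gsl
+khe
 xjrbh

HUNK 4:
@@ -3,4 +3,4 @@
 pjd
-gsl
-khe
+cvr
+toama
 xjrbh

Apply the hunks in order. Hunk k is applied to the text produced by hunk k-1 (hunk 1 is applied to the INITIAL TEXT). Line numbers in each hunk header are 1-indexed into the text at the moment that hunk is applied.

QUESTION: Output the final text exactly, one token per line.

Hunk 1: at line 1 remove [ijnpv] add [pjd] -> 6 lines: xerw dkid pjd hnruq xjrbh ahe
Hunk 2: at line 2 remove [hnruq] add [yojt,wzq,nfbgc] -> 8 lines: xerw dkid pjd yojt wzq nfbgc xjrbh ahe
Hunk 3: at line 3 remove [yojt,wzq,nfbgc] add [gsl,khe] -> 7 lines: xerw dkid pjd gsl khe xjrbh ahe
Hunk 4: at line 3 remove [gsl,khe] add [cvr,toama] -> 7 lines: xerw dkid pjd cvr toama xjrbh ahe

Answer: xerw
dkid
pjd
cvr
toama
xjrbh
ahe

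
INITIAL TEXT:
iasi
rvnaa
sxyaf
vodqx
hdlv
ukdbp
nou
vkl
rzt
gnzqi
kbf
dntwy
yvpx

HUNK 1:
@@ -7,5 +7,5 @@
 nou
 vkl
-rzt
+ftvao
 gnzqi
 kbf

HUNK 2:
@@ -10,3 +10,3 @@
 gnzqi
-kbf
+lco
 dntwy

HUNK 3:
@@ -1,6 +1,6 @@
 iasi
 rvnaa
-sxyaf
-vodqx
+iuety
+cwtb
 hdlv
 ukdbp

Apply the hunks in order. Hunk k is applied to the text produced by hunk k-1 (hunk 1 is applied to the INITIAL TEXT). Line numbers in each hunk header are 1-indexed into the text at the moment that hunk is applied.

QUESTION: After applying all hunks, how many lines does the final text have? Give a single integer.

Hunk 1: at line 7 remove [rzt] add [ftvao] -> 13 lines: iasi rvnaa sxyaf vodqx hdlv ukdbp nou vkl ftvao gnzqi kbf dntwy yvpx
Hunk 2: at line 10 remove [kbf] add [lco] -> 13 lines: iasi rvnaa sxyaf vodqx hdlv ukdbp nou vkl ftvao gnzqi lco dntwy yvpx
Hunk 3: at line 1 remove [sxyaf,vodqx] add [iuety,cwtb] -> 13 lines: iasi rvnaa iuety cwtb hdlv ukdbp nou vkl ftvao gnzqi lco dntwy yvpx
Final line count: 13

Answer: 13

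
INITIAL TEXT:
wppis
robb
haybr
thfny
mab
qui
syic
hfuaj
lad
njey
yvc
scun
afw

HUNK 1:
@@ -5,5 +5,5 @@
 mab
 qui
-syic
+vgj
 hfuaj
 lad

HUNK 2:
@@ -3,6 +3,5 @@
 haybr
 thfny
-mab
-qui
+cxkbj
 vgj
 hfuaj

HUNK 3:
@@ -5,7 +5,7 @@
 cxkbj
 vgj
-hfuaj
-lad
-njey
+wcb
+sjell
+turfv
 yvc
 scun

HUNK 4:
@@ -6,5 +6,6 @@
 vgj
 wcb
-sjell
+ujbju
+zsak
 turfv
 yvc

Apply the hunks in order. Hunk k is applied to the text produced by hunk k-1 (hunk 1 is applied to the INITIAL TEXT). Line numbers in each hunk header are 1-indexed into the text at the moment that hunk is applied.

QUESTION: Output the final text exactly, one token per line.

Answer: wppis
robb
haybr
thfny
cxkbj
vgj
wcb
ujbju
zsak
turfv
yvc
scun
afw

Derivation:
Hunk 1: at line 5 remove [syic] add [vgj] -> 13 lines: wppis robb haybr thfny mab qui vgj hfuaj lad njey yvc scun afw
Hunk 2: at line 3 remove [mab,qui] add [cxkbj] -> 12 lines: wppis robb haybr thfny cxkbj vgj hfuaj lad njey yvc scun afw
Hunk 3: at line 5 remove [hfuaj,lad,njey] add [wcb,sjell,turfv] -> 12 lines: wppis robb haybr thfny cxkbj vgj wcb sjell turfv yvc scun afw
Hunk 4: at line 6 remove [sjell] add [ujbju,zsak] -> 13 lines: wppis robb haybr thfny cxkbj vgj wcb ujbju zsak turfv yvc scun afw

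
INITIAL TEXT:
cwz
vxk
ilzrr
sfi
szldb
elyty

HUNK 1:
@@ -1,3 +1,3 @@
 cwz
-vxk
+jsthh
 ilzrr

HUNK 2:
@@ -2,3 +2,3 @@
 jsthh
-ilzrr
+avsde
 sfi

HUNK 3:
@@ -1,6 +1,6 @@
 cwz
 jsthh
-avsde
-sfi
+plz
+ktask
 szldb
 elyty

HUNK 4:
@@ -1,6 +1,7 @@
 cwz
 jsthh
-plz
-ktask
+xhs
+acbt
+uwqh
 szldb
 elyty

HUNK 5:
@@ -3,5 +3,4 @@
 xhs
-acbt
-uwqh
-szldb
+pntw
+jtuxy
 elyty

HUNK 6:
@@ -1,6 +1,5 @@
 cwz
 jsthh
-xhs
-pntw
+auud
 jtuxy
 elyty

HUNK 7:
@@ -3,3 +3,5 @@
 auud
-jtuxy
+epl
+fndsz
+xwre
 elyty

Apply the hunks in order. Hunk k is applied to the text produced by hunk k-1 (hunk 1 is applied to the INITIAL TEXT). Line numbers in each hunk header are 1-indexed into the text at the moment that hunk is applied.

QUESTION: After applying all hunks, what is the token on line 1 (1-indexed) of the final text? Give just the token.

Answer: cwz

Derivation:
Hunk 1: at line 1 remove [vxk] add [jsthh] -> 6 lines: cwz jsthh ilzrr sfi szldb elyty
Hunk 2: at line 2 remove [ilzrr] add [avsde] -> 6 lines: cwz jsthh avsde sfi szldb elyty
Hunk 3: at line 1 remove [avsde,sfi] add [plz,ktask] -> 6 lines: cwz jsthh plz ktask szldb elyty
Hunk 4: at line 1 remove [plz,ktask] add [xhs,acbt,uwqh] -> 7 lines: cwz jsthh xhs acbt uwqh szldb elyty
Hunk 5: at line 3 remove [acbt,uwqh,szldb] add [pntw,jtuxy] -> 6 lines: cwz jsthh xhs pntw jtuxy elyty
Hunk 6: at line 1 remove [xhs,pntw] add [auud] -> 5 lines: cwz jsthh auud jtuxy elyty
Hunk 7: at line 3 remove [jtuxy] add [epl,fndsz,xwre] -> 7 lines: cwz jsthh auud epl fndsz xwre elyty
Final line 1: cwz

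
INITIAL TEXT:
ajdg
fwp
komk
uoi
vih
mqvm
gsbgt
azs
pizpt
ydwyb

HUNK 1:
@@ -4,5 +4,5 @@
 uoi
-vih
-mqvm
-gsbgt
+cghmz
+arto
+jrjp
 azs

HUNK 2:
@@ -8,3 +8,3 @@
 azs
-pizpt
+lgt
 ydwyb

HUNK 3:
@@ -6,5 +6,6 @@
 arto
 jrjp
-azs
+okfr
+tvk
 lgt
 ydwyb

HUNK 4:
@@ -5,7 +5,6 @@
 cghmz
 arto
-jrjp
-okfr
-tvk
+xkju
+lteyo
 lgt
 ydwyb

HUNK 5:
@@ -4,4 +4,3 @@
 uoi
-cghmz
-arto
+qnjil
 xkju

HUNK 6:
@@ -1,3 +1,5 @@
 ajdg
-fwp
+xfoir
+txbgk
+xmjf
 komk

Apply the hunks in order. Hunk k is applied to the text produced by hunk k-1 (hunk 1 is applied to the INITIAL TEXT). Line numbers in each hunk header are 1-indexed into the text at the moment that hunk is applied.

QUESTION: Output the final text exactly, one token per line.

Hunk 1: at line 4 remove [vih,mqvm,gsbgt] add [cghmz,arto,jrjp] -> 10 lines: ajdg fwp komk uoi cghmz arto jrjp azs pizpt ydwyb
Hunk 2: at line 8 remove [pizpt] add [lgt] -> 10 lines: ajdg fwp komk uoi cghmz arto jrjp azs lgt ydwyb
Hunk 3: at line 6 remove [azs] add [okfr,tvk] -> 11 lines: ajdg fwp komk uoi cghmz arto jrjp okfr tvk lgt ydwyb
Hunk 4: at line 5 remove [jrjp,okfr,tvk] add [xkju,lteyo] -> 10 lines: ajdg fwp komk uoi cghmz arto xkju lteyo lgt ydwyb
Hunk 5: at line 4 remove [cghmz,arto] add [qnjil] -> 9 lines: ajdg fwp komk uoi qnjil xkju lteyo lgt ydwyb
Hunk 6: at line 1 remove [fwp] add [xfoir,txbgk,xmjf] -> 11 lines: ajdg xfoir txbgk xmjf komk uoi qnjil xkju lteyo lgt ydwyb

Answer: ajdg
xfoir
txbgk
xmjf
komk
uoi
qnjil
xkju
lteyo
lgt
ydwyb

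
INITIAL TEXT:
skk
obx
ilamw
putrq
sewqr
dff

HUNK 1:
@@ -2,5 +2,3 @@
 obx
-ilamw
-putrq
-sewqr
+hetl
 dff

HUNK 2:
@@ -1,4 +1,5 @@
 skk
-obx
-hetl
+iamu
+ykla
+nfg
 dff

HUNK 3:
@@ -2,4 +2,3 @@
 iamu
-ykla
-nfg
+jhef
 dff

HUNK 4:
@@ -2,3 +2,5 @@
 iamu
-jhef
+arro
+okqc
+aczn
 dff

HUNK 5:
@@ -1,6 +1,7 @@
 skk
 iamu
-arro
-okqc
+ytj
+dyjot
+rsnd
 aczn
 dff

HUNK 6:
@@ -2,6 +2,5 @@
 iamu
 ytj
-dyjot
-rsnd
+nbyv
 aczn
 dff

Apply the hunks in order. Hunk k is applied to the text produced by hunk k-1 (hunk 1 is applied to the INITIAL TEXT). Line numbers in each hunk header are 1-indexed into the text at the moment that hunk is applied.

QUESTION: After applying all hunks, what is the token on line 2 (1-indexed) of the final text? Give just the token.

Hunk 1: at line 2 remove [ilamw,putrq,sewqr] add [hetl] -> 4 lines: skk obx hetl dff
Hunk 2: at line 1 remove [obx,hetl] add [iamu,ykla,nfg] -> 5 lines: skk iamu ykla nfg dff
Hunk 3: at line 2 remove [ykla,nfg] add [jhef] -> 4 lines: skk iamu jhef dff
Hunk 4: at line 2 remove [jhef] add [arro,okqc,aczn] -> 6 lines: skk iamu arro okqc aczn dff
Hunk 5: at line 1 remove [arro,okqc] add [ytj,dyjot,rsnd] -> 7 lines: skk iamu ytj dyjot rsnd aczn dff
Hunk 6: at line 2 remove [dyjot,rsnd] add [nbyv] -> 6 lines: skk iamu ytj nbyv aczn dff
Final line 2: iamu

Answer: iamu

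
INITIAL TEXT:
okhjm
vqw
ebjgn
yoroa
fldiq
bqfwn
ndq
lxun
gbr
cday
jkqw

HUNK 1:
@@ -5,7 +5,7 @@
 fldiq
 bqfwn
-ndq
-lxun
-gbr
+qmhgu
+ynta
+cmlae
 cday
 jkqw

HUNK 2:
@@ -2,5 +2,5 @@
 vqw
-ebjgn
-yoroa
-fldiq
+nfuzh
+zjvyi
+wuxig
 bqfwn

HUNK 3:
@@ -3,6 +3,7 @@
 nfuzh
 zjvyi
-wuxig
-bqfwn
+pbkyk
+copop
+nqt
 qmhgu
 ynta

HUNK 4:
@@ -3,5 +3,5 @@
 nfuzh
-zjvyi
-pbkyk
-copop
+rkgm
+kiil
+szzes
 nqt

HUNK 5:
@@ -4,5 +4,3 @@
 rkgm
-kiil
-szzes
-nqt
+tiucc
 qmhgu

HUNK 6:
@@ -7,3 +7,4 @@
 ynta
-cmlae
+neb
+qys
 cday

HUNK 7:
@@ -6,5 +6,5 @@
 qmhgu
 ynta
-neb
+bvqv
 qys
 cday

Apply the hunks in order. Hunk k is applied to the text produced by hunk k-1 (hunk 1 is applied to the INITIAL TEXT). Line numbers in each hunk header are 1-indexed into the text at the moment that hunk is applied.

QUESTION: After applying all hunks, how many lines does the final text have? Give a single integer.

Hunk 1: at line 5 remove [ndq,lxun,gbr] add [qmhgu,ynta,cmlae] -> 11 lines: okhjm vqw ebjgn yoroa fldiq bqfwn qmhgu ynta cmlae cday jkqw
Hunk 2: at line 2 remove [ebjgn,yoroa,fldiq] add [nfuzh,zjvyi,wuxig] -> 11 lines: okhjm vqw nfuzh zjvyi wuxig bqfwn qmhgu ynta cmlae cday jkqw
Hunk 3: at line 3 remove [wuxig,bqfwn] add [pbkyk,copop,nqt] -> 12 lines: okhjm vqw nfuzh zjvyi pbkyk copop nqt qmhgu ynta cmlae cday jkqw
Hunk 4: at line 3 remove [zjvyi,pbkyk,copop] add [rkgm,kiil,szzes] -> 12 lines: okhjm vqw nfuzh rkgm kiil szzes nqt qmhgu ynta cmlae cday jkqw
Hunk 5: at line 4 remove [kiil,szzes,nqt] add [tiucc] -> 10 lines: okhjm vqw nfuzh rkgm tiucc qmhgu ynta cmlae cday jkqw
Hunk 6: at line 7 remove [cmlae] add [neb,qys] -> 11 lines: okhjm vqw nfuzh rkgm tiucc qmhgu ynta neb qys cday jkqw
Hunk 7: at line 6 remove [neb] add [bvqv] -> 11 lines: okhjm vqw nfuzh rkgm tiucc qmhgu ynta bvqv qys cday jkqw
Final line count: 11

Answer: 11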